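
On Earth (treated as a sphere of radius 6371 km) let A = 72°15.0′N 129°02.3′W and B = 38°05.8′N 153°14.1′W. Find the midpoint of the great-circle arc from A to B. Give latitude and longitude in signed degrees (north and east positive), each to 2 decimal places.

55.66°, -146.54°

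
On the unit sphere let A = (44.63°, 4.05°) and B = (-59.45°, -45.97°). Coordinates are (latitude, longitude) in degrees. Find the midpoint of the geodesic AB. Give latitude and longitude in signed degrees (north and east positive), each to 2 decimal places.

-8.14°, -16.51°

The central angle between A and B is δ = 1.9526 rad.
With f = 0.5, the slerp weights are sin((1−f)δ)/sin δ = 0.8927 and sin(fδ)/sin δ = 0.8927.
Weighted sum of the unit vectors: (0.8927)·(0.7099,0.0503,0.7025) + (0.8927)·(0.3533,-0.3654,-0.8612) = (0.9491, -0.2814, -0.1416).
Converting back: φ = atan2(z, √(x²+y²)) = -8.14°, λ = atan2(y, x) = -16.51°.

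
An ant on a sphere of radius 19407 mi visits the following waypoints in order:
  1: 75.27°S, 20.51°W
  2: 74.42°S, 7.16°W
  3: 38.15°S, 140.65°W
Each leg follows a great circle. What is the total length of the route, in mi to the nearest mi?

Leg 1→2: central angle 0.0625 rad, distance 1213.8 mi.
Leg 2→3: central angle 1.1044 rad, distance 21433.3 mi.
Total: 1213.8 + 21433.3 ≈ 22647 mi.

22647 mi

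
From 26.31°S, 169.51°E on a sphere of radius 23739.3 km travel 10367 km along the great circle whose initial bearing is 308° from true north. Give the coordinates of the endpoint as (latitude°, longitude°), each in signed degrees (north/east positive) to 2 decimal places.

Angular distance δ = d/R = 10367/23739.3 = 0.43670 rad; initial bearing θ = 5.3756 rad.
sin φ₂ = sin φ₁ cos δ + cos φ₁ sin δ cos θ = (-0.4432)(0.9062) + (0.8964)(0.4230)(0.6157) = -0.1682, so φ₂ = -9.68°.
Δλ = atan2(sin θ sin δ cos φ₁, cos δ − sin φ₁ sin φ₂) = atan2(-0.2988, 0.8316) = -19.762°.
λ₂ = 169.510° − 19.762° = 149.75°.

-9.68°, 149.75°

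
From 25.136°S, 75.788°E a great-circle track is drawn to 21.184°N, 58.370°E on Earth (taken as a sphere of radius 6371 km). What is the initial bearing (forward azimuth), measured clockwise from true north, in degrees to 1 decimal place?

With φ₁ = -0.4387, φ₂ = 0.3697, Δλ = -0.3040 rad, the forward-azimuth formula gives
θ = atan2( sin Δλ cos φ₂ , cos φ₁ sin φ₂ − sin φ₁ cos φ₂ cos Δλ ) = atan2(-0.2791, 0.7050) = -21.60°.
Adding 360° brings this into [0°, 360°): 338.4°.

338.4°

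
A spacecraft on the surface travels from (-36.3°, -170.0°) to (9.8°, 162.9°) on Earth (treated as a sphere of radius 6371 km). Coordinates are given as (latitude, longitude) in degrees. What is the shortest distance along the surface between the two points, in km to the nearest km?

In radians: φ₁ = -0.6336, φ₂ = 0.1710, Δλ = -27.100° = -0.4730 rad.
Haversine: a = sin²(Δφ/2) + cos φ₁ cos φ₂ sin²(Δλ/2) = 0.1533 + (0.8059)(0.9854)(0.0549) = 0.19689.
Central angle c = 2·arcsin(√a) = 0.91951 rad.
Distance = R·c = 6371 × 0.9195 ≈ 5858 km.

5858 km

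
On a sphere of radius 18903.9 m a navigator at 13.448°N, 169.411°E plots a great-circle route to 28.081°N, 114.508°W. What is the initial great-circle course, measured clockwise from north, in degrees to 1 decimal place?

64.5°

Δλ = 76.081° = 1.3279 rad.
y = sin Δλ · cos φ₂ = (0.9706)(0.8823) = 0.8564
x = cos φ₁ sin φ₂ − sin φ₁ cos φ₂ cos Δλ = (0.9726)(0.4707) − (0.2326)(0.8823)(0.2405) = 0.4085
θ = atan2(y, x) = 64.50°, so the bearing is 64.5°.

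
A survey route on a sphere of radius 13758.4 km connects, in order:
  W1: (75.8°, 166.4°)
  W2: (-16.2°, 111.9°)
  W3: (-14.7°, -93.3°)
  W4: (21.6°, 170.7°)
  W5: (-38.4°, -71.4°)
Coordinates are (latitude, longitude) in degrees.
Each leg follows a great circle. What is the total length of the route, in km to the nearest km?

111308 km

Leg W1→W2: central angle 1.7049 rad, distance 23456.3 km.
Leg W2→W3: central angle 2.4491 rad, distance 33695.8 km.
Leg W3→W4: central angle 1.7593 rad, distance 24205.6 km.
Leg W4→W5: central angle 2.1768 rad, distance 29949.9 km.
Total: 23456.3 + 33695.8 + 24205.6 + 29949.9 ≈ 111308 km.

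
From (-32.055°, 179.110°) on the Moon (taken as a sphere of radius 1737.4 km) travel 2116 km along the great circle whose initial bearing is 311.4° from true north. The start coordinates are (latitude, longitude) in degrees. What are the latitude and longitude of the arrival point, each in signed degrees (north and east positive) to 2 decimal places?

20.03°, 130.59°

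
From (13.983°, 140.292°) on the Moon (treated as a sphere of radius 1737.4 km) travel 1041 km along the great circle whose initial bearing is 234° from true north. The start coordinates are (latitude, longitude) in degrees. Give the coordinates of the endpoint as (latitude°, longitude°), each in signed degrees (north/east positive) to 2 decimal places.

Angular distance δ = d/R = 1041/1737.4 = 0.59917 rad; initial bearing θ = 4.0841 rad.
sin φ₂ = sin φ₁ cos δ + cos φ₁ sin δ cos θ = (0.2416)(0.8258) + (0.9704)(0.5640)(-0.5878) = -0.1221, so φ₂ = -7.01°.
Δλ = atan2(sin θ sin δ cos φ₁, cos δ − sin φ₁ sin φ₂) = atan2(-0.4427, 0.8553) = -27.367°.
λ₂ = 140.292° − 27.367° = 112.92°.

-7.01°, 112.92°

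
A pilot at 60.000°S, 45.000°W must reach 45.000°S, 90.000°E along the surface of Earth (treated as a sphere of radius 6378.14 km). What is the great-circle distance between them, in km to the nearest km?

7654 km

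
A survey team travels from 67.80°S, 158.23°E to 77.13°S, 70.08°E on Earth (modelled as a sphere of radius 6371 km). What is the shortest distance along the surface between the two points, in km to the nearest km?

With latitudes φ₁ = -67.800°, φ₂ = -77.130° and longitude difference Δλ = -88.150°:
Haversine: a = sin²(Δφ/2) + cos φ₁ cos φ₂ sin²(Δλ/2) = 0.0066 + (0.3778)(0.2227)(0.4839) = 0.04734.
Central angle c = 2·arcsin(√a) = 0.43865 rad.
Distance = R·c = 6371 × 0.4386 ≈ 2795 km.

2795 km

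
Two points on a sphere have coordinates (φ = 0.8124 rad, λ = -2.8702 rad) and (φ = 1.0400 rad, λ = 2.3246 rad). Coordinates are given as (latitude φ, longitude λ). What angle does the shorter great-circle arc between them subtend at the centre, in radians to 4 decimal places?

0.6639 rad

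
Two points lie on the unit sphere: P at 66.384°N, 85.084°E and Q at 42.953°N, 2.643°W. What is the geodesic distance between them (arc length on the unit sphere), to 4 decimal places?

0.8815

With latitudes φ₁ = 66.384°, φ₂ = 42.953° and longitude difference Δλ = -87.727°:
cos c = sin φ₁ sin φ₂ + cos φ₁ cos φ₂ cos Δλ = (0.9163)(0.6814) + (0.4006)(0.7319)(0.0397) = 0.63596,
so c = arccos(0.63596) = 0.88154 rad.
On the unit sphere the arc length equals the central angle: 0.8815.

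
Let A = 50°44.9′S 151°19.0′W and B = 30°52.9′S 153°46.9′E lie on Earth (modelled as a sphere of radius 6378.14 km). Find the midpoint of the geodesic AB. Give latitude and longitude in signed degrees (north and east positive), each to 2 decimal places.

The central angle between A and B is δ = 0.7817 rad.
With f = 0.5, the slerp weights are sin((1−f)δ)/sin δ = 0.5408 and sin(fδ)/sin δ = 0.5408.
Weighted sum of the unit vectors: (0.5408)·(-0.5551,-0.3037,-0.7744) + (0.5408)·(-0.7699,0.3792,-0.5133) = (-0.7166, 0.0408, -0.6963).
Converting back: φ = atan2(z, √(x²+y²)) = -44.13°, λ = atan2(y, x) = 176.74°.

-44.13°, 176.74°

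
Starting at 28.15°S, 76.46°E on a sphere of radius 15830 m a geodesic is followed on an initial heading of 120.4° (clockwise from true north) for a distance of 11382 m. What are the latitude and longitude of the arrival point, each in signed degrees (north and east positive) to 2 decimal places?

Angular distance δ = d/R = 11382/15830 = 0.71901 rad; initial bearing θ = 2.1014 rad.
sin φ₂ = sin φ₁ cos δ + cos φ₁ sin δ cos θ = (-0.4718)(0.7525) + (0.8817)(0.6586)(-0.5060) = -0.6489, so φ₂ = -40.46°.
Δλ = atan2(sin θ sin δ cos φ₁, cos δ − sin φ₁ sin φ₂) = atan2(0.5009, 0.4463) = 48.297°.
λ₂ = 76.460° + 48.297° = 124.76°.

-40.46°, 124.76°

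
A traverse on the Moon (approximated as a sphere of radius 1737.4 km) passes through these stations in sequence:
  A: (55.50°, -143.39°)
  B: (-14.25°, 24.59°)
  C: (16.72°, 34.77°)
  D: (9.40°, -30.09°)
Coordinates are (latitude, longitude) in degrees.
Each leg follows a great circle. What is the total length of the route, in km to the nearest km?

Leg A→B: central angle 2.4036 rad, distance 4176.0 km.
Leg B→C: central angle 0.5683 rad, distance 987.3 km.
Leg C→D: central angle 1.1058 rad, distance 1921.3 km.
Total: 4176.0 + 987.3 + 1921.3 ≈ 7085 km.

7085 km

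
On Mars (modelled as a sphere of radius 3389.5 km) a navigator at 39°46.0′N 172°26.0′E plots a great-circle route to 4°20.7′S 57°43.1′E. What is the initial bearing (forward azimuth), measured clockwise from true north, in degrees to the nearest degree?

283°

Δλ = -114.715° = -2.0022 rad.
y = sin Δλ · cos φ₂ = (-0.9084)(0.9971) = -0.9058
x = cos φ₁ sin φ₂ − sin φ₁ cos φ₂ cos Δλ = (0.7687)(-0.0758) − (0.6397)(0.9971)(-0.4181) = 0.2084
θ = atan2(y, x) = -77.04°; adding 360° gives 283°.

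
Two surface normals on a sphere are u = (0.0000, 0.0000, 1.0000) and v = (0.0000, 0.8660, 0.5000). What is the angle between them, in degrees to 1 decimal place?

u·v = 0.5000; |u| = 1.0000, |v| = 1.0000.
cos θ = (u·v)/(|u||v|) = 0.5000, so θ = 60.0°.

60.0°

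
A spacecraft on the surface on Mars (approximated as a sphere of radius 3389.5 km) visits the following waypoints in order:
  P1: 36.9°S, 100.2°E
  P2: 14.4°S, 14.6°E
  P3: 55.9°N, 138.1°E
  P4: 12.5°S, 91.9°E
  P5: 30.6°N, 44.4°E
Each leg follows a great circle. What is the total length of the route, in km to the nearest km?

Leg P1→P2: central angle 1.3605 rad, distance 4611.4 km.
Leg P2→P3: central angle 2.1009 rad, distance 7121.1 km.
Leg P3→P4: central angle 1.3698 rad, distance 4643.0 km.
Leg P4→P5: central angle 1.0956 rad, distance 3713.4 km.
Total: 4611.4 + 7121.1 + 4643.0 + 3713.4 ≈ 20089 km.

20089 km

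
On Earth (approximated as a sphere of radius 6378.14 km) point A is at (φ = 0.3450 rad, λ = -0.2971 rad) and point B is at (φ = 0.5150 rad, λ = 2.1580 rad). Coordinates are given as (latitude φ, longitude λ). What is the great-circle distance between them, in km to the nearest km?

13117 km

In radians: φ₁ = 0.3450, φ₂ = 0.5150, Δλ = 140.667° = 2.4551 rad.
cos c = sin φ₁ sin φ₂ + cos φ₁ cos φ₂ cos Δλ = (0.3382)(0.4925) + (0.9411)(0.8703)(-0.7735) = -0.46691,
so c = arccos(-0.46691) = 2.05659 rad.
Distance = R·c = 6378.14 × 2.0566 ≈ 13117 km.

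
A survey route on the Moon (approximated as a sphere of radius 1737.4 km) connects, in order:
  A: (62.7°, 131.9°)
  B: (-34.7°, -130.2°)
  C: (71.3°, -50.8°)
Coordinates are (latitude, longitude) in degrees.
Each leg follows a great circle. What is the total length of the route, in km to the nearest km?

7377 km

Leg A→B: central angle 2.1624 rad, distance 3757.0 km.
Leg B→C: central angle 2.0837 rad, distance 3620.3 km.
Total: 3757.0 + 3620.3 ≈ 7377 km.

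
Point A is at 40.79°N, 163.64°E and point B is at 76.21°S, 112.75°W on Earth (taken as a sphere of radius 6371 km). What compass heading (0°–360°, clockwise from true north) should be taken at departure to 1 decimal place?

162.5°

Δλ = 83.610° = 1.4593 rad.
y = sin Δλ · cos φ₂ = (0.9938)(0.2384) = 0.2369
x = cos φ₁ sin φ₂ − sin φ₁ cos φ₂ cos Δλ = (0.7571)(-0.9712) − (0.6533)(0.2384)(0.1113) = -0.7526
θ = atan2(y, x) = 162.53°, so the bearing is 162.5°.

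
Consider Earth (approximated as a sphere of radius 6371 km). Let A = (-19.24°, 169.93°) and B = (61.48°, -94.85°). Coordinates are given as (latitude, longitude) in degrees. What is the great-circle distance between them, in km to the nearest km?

12154 km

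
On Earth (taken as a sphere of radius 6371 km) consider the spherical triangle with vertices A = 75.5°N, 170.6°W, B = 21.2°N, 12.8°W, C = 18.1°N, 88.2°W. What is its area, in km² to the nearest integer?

Side lengths (central angles): a = 1.2284, b = 1.2321, c = 1.4364 rad; semiperimeter s = 1.9485.
By l'Huilier's theorem, tan(E/4) = √[tan(s/2) tan((s−a)/2) tan((s−b)/2) tan((s−c)/2)], giving spherical excess E = 0.9159 rad.
Area = E·R² = 0.9159 × (6371)² ≈ 37175286 km².

37175286 km²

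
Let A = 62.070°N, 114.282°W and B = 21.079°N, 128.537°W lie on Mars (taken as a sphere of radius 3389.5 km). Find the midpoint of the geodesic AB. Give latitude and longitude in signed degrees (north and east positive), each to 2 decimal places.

41.77°, -123.78°

Central angle δ = 0.7357 rad. Interpolating on the sphere with fraction f = 0.5:
P = [sin((1−f)δ)·A + sin(fδ)·B] / sin δ = 0.5358·A + 0.5358·B in Cartesian coordinates,
giving P = (-0.4147, -0.6199, 0.6662), i.e. latitude 41.77°, longitude -123.78°.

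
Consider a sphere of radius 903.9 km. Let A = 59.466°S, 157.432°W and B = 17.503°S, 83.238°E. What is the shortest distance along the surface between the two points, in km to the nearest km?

1400 km

In radians: φ₁ = -1.0379, φ₂ = -0.3055, Δλ = -119.330° = -2.0827 rad.
cos c = sin φ₁ sin φ₂ + cos φ₁ cos φ₂ cos Δλ = (-0.8613)(-0.3008) + (0.5080)(0.9537)(-0.4898) = 0.02171,
so c = arccos(0.02171) = 1.54909 rad.
Distance = R·c = 903.9 × 1.5491 ≈ 1400 km.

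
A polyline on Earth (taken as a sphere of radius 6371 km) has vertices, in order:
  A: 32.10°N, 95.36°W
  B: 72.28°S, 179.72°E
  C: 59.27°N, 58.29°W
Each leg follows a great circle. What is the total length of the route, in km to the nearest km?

30381 km

Leg A→B: central angle 2.0753 rad, distance 13221.6 km.
Leg B→C: central angle 2.6933 rad, distance 17159.1 km.
Total: 13221.6 + 17159.1 ≈ 30381 km.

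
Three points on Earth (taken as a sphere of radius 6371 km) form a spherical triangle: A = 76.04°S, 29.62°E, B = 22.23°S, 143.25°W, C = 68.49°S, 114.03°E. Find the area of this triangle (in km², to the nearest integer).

13113629 km²

Side lengths (central angles): a = 1.2899, b = 0.4239, c = 1.4247 rad; semiperimeter s = 1.5692.
By l'Huilier's theorem, tan(E/4) = √[tan(s/2) tan((s−a)/2) tan((s−b)/2) tan((s−c)/2)], giving spherical excess E = 0.3231 rad.
Area = E·R² = 0.3231 × (6371)² ≈ 13113629 km².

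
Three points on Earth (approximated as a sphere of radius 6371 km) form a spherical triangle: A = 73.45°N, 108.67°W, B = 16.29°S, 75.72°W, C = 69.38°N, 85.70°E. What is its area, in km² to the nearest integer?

Side lengths (central angles): a = 2.1931, b = 0.6435, c = 1.6102 rad; semiperimeter s = 2.2235.
By l'Huilier's theorem, tan(E/4) = √[tan(s/2) tan((s−a)/2) tan((s−b)/2) tan((s−c)/2)], giving spherical excess E = 0.3947 rad.
Area = E·R² = 0.3947 × (6371)² ≈ 16019544 km².

16019544 km²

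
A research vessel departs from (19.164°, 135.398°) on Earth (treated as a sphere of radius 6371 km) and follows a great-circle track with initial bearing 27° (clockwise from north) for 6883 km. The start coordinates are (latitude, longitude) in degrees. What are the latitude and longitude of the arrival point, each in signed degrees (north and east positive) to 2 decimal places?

63.77°, -159.62°

Angular distance δ = d/R = 6883/6371 = 1.08036 rad; initial bearing θ = 0.4712 rad.
sin φ₂ = sin φ₁ cos δ + cos φ₁ sin δ cos θ = (0.3283)(0.4710) + (0.9446)(0.8821)(0.8910) = 0.8970, so φ₂ = 63.77°.
Δλ = atan2(sin θ sin δ cos φ₁, cos δ − sin φ₁ sin φ₂) = atan2(0.3783, 0.1765) = 64.983°.
λ₂ = 135.398° + 64.983° = 200.38° → -159.62° after wrapping to (−180°, 180°].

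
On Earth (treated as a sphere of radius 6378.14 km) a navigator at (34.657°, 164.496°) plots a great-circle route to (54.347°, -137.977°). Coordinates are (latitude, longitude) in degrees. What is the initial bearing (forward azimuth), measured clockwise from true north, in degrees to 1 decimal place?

Δλ = 57.527° = 1.0040 rad.
y = sin Δλ · cos φ₂ = (0.8436)(0.5829) = 0.4917
x = cos φ₁ sin φ₂ − sin φ₁ cos φ₂ cos Δλ = (0.8226)(0.8126) − (0.5687)(0.5829)(0.5369) = 0.4904
θ = atan2(y, x) = 45.08°, so the bearing is 45.1°.

45.1°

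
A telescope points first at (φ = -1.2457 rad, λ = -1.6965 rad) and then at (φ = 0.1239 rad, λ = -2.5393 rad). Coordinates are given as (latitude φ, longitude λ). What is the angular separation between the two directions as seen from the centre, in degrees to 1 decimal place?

Let φ₁ = -1.2457 rad, φ₂ = 0.1239 rad, and Δλ = -0.8428 rad.
Haversine: a = sin²(Δφ/2) + cos φ₁ cos φ₂ sin²(Δλ/2) = 0.4001 + (0.3194)(0.9923)(0.1673) = 0.45311.
Central angle c = 2·arcsin(√a) = 1.47688 rad.
So the angular separation is 84.6°.

84.6°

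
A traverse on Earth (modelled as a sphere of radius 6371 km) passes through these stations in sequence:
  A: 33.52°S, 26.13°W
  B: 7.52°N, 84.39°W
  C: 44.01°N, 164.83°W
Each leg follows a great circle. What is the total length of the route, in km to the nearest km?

Leg A→B: central angle 1.1998 rad, distance 7644.0 km.
Leg B→C: central angle 1.3599 rad, distance 8663.8 km.
Total: 7644.0 + 8663.8 ≈ 16308 km.

16308 km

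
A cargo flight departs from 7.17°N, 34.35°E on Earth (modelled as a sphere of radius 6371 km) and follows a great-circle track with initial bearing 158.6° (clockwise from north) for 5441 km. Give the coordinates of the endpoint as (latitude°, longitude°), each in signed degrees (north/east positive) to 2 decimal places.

-37.91°, 54.76°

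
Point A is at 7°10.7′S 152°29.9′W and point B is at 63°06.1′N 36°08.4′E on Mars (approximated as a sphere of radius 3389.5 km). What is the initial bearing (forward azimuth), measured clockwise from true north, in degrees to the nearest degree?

Δλ = -171.362° = -2.9908 rad.
y = sin Δλ · cos φ₂ = (-0.1502)(0.4524) = -0.0680
x = cos φ₁ sin φ₂ − sin φ₁ cos φ₂ cos Δλ = (0.9922)(0.8918) − (-0.1250)(0.4524)(-0.9887) = 0.8289
θ = atan2(y, x) = -4.69°; adding 360° gives 355°.

355°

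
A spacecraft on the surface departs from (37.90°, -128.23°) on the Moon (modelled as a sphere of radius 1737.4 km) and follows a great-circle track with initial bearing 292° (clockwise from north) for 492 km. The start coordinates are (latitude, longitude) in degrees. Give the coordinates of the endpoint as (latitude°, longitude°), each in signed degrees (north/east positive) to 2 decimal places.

42.25°, -148.72°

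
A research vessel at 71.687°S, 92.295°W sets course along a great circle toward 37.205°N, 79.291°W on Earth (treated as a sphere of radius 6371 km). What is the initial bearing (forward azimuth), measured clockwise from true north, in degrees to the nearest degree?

11°

Δλ = 13.004° = 0.2270 rad.
y = sin Δλ · cos φ₂ = (0.2250)(0.7965) = 0.1792
x = cos φ₁ sin φ₂ − sin φ₁ cos φ₂ cos Δλ = (0.3142)(0.6047) − (-0.9494)(0.7965)(0.9744) = 0.9267
θ = atan2(y, x) = 10.95°, so the bearing is 11°.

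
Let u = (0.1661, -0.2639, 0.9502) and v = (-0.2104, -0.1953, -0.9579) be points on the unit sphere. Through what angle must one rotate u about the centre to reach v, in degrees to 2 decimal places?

153.32°

u·v = -0.8936; |u| = 1.0001, |v| = 1.0000.
cos θ = (u·v)/(|u||v|) = -0.8936, so θ = 153.32°.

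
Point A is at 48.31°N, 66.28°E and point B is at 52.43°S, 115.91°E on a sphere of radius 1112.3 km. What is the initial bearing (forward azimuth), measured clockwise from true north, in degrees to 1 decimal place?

150.5°

Δλ = 49.630° = 0.8662 rad.
y = sin Δλ · cos φ₂ = (0.7619)(0.6097) = 0.4645
x = cos φ₁ sin φ₂ − sin φ₁ cos φ₂ cos Δλ = (0.6651)(-0.7926) − (0.7468)(0.6097)(0.6477) = -0.8221
θ = atan2(y, x) = 150.53°, so the bearing is 150.5°.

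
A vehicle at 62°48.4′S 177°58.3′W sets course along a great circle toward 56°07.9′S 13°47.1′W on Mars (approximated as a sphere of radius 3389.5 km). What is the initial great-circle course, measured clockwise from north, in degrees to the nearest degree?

170°

With φ₁ = -1.0962, φ₂ = -0.9797, Δλ = 2.8656 rad, the forward-azimuth formula gives
θ = atan2( sin Δλ cos φ₂ , cos φ₁ sin φ₂ − sin φ₁ cos φ₂ cos Δλ ) = atan2(0.1519, -0.8564) = 169.94°.
So the initial bearing is 170°.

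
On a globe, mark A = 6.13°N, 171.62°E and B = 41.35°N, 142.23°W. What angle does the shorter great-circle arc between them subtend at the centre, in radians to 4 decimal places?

0.9427 rad

In radians: φ₁ = 0.1070, φ₂ = 0.7217, Δλ = 46.150° = 0.8055 rad.
Haversine: a = sin²(Δφ/2) + cos φ₁ cos φ₂ sin²(Δλ/2) = 0.0915 + (0.9943)(0.7507)(0.1536) = 0.20618.
Central angle c = 2·arcsin(√a) = 0.94267 rad.
So the angular separation is 0.9427 rad.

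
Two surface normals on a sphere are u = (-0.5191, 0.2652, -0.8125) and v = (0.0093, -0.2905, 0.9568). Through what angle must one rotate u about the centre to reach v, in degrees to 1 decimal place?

u·v = -0.8593; |u| = 1.0000, |v| = 1.0000.
cos θ = (u·v)/(|u||v|) = -0.8593, so θ = 149.2°.

149.2°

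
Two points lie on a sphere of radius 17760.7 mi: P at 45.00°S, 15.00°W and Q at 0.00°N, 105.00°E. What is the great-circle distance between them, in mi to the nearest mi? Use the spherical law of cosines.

With latitudes φ₁ = -45.000°, φ₂ = 0.000° and longitude difference Δλ = 120.000°:
cos c = sin φ₁ sin φ₂ + cos φ₁ cos φ₂ cos Δλ = (-0.7071)(0.0000) + (0.7071)(1.0000)(-0.5000) = -0.35355,
so c = arccos(-0.35355) = 1.93216 rad.
Distance = R·c = 17760.7 × 1.9322 ≈ 34317 mi.

34317 mi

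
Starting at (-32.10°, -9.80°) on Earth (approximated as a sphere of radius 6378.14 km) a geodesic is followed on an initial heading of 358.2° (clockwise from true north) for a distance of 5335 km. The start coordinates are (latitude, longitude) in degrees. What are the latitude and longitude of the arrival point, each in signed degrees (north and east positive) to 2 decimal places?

15.81°, -11.19°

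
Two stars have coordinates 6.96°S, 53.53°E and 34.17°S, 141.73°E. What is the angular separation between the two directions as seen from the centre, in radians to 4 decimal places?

1.4768 rad

Let φ₁ = -0.1215 rad, φ₂ = -0.5964 rad, and Δλ = 1.5394 rad.
cos c = sin φ₁ sin φ₂ + cos φ₁ cos φ₂ cos Δλ = (-0.1212)(-0.5617) + (0.9926)(0.8274)(0.0314) = 0.09386,
so c = arccos(0.09386) = 1.47680 rad.
So the angular separation is 1.4768 rad.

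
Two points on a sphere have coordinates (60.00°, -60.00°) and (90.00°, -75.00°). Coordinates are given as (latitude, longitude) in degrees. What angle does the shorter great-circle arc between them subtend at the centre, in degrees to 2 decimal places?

30.00°

Let φ₁ = 1.0472 rad, φ₂ = 1.5708 rad, and Δλ = -0.2618 rad.
cos c = sin φ₁ sin φ₂ + cos φ₁ cos φ₂ cos Δλ = (0.8660)(1.0000) + (0.5000)(0.0000)(0.9659) = 0.86603,
so c = arccos(0.86603) = 0.52360 rad.
So the angular separation is 30.00°.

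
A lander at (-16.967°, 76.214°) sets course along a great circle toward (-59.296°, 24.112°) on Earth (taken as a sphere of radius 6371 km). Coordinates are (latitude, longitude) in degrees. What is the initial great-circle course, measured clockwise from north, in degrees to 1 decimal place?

208.9°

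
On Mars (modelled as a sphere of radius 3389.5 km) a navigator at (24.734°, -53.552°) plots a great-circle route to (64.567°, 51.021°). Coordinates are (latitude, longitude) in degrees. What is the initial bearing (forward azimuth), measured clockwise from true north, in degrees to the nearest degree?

With φ₁ = 0.4317, φ₂ = 1.1269, Δλ = 1.8251 rad, the forward-azimuth formula gives
θ = atan2( sin Δλ cos φ₂ , cos φ₁ sin φ₂ − sin φ₁ cos φ₂ cos Δλ ) = atan2(0.4156, 0.8655) = 25.65°.
So the initial bearing is 26°.

26°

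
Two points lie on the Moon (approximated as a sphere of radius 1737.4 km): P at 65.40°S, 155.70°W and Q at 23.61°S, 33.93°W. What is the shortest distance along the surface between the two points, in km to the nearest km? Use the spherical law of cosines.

Let φ₁ = -1.1414 rad, φ₂ = -0.4121 rad, and Δλ = 2.1253 rad.
cos c = sin φ₁ sin φ₂ + cos φ₁ cos φ₂ cos Δλ = (-0.9092)(-0.4005) + (0.4163)(0.9163)(-0.5265) = 0.16333,
so c = arccos(0.16333) = 1.40673 rad.
Distance = R·c = 1737.4 × 1.4067 ≈ 2444 km.

2444 km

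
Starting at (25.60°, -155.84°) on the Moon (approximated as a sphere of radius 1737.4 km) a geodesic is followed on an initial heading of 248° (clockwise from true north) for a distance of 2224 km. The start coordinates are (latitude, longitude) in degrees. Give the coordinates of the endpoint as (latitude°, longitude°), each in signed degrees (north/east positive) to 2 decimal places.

-11.53°, 139.13°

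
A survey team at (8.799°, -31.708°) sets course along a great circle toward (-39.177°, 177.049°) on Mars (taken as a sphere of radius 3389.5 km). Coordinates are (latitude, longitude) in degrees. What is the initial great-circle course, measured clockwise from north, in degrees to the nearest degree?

216°

Δλ = -151.243° = -2.6397 rad.
y = sin Δλ · cos φ₂ = (-0.4811)(0.7752) = -0.3729
x = cos φ₁ sin φ₂ − sin φ₁ cos φ₂ cos Δλ = (0.9882)(-0.6317) − (0.1530)(0.7752)(-0.8767) = -0.5203
θ = atan2(y, x) = -144.37°; adding 360° gives 216°.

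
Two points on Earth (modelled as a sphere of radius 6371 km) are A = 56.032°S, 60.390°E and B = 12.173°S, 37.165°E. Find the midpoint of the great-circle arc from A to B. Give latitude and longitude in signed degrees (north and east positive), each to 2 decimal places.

-34.61°, 45.57°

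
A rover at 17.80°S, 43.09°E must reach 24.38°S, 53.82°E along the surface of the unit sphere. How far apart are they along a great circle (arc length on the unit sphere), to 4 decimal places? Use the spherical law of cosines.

0.2089

Let φ₁ = -0.3107 rad, φ₂ = -0.4255 rad, and Δλ = 0.1873 rad.
cos c = sin φ₁ sin φ₂ + cos φ₁ cos φ₂ cos Δλ = (-0.3057)(-0.4128) + (0.9521)(0.9108)(0.9825) = 0.97825,
so c = arccos(0.97825) = 0.20895 rad.
On the unit sphere the arc length equals the central angle: 0.2089.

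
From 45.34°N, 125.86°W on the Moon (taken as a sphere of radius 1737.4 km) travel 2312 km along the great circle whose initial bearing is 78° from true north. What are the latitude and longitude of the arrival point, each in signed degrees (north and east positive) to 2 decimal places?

18.12°, -37.28°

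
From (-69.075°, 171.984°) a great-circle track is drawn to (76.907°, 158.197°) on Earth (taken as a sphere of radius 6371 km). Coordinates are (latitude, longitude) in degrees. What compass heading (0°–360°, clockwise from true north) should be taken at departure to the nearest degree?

Δλ = -13.787° = -0.2406 rad.
y = sin Δλ · cos φ₂ = (-0.2383)(0.2265) = -0.0540
x = cos φ₁ sin φ₂ − sin φ₁ cos φ₂ cos Δλ = (0.3571)(0.9740) − (-0.9340)(0.2265)(0.9712) = 0.5534
θ = atan2(y, x) = -5.57°; adding 360° gives 354°.

354°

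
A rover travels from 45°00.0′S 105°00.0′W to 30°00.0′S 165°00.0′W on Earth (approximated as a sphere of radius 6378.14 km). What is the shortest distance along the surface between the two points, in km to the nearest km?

5423 km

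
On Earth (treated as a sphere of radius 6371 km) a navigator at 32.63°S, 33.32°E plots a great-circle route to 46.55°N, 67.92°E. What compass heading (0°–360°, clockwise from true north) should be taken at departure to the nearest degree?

With φ₁ = -0.5695, φ₂ = 0.8125, Δλ = 0.6039 rad, the forward-azimuth formula gives
θ = atan2( sin Δλ cos φ₂ , cos φ₁ sin φ₂ − sin φ₁ cos φ₂ cos Δλ ) = atan2(0.3905, 0.9166) = 23.08°.
So the initial bearing is 23°.

23°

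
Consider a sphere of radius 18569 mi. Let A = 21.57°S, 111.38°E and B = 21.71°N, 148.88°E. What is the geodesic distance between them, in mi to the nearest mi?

18366 mi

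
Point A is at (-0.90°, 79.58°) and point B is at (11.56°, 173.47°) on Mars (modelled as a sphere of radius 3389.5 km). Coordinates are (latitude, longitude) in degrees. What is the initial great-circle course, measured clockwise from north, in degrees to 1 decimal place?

With φ₁ = -0.0157, φ₂ = 0.2018, Δλ = 1.6387 rad, the forward-azimuth formula gives
θ = atan2( sin Δλ cos φ₂ , cos φ₁ sin φ₂ − sin φ₁ cos φ₂ cos Δλ ) = atan2(0.9775, 0.1993) = 78.47°.
So the initial bearing is 78.5°.

78.5°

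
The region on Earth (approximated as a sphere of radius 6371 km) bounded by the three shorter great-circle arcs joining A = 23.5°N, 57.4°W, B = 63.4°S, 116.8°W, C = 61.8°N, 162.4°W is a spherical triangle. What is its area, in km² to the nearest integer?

83315939 km²

Side lengths (central angles): a = 2.2653, b = 1.3292, c = 1.7189 rad; semiperimeter s = 2.6567.
By l'Huilier's theorem, tan(E/4) = √[tan(s/2) tan((s−a)/2) tan((s−b)/2) tan((s−c)/2)], giving spherical excess E = 2.0526 rad.
Area = E·R² = 2.0526 × (6371)² ≈ 83315939 km².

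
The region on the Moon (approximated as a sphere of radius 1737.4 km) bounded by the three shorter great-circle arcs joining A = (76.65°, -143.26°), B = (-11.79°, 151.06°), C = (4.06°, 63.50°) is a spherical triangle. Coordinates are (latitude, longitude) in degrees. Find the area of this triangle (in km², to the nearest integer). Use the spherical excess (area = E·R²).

5422154 km²

Side lengths (central angles): a = 1.5437, b = 1.7080, c = 1.6767 rad; semiperimeter s = 2.4642.
By l'Huilier's theorem, tan(E/4) = √[tan(s/2) tan((s−a)/2) tan((s−b)/2) tan((s−c)/2)], giving spherical excess E = 1.7963 rad.
Area = E·R² = 1.7963 × (1737.4)² ≈ 5422154 km².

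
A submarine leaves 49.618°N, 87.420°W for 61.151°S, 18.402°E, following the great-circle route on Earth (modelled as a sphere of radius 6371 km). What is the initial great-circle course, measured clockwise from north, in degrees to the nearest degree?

135°

Δλ = 105.822° = 1.8469 rad.
y = sin Δλ · cos φ₂ = (0.9621)(0.4825) = 0.4642
x = cos φ₁ sin φ₂ − sin φ₁ cos φ₂ cos Δλ = (0.6479)(-0.8759) − (0.7617)(0.4825)(-0.2726) = -0.4673
θ = atan2(y, x) = 135.19°, so the bearing is 135°.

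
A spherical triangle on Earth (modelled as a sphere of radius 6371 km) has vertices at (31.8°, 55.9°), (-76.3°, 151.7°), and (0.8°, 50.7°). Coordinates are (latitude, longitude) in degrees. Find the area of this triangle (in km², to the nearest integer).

12409749 km²

Side lengths (central angles): a = 1.6296, b = 0.5478, c = 2.1321 rad; semiperimeter s = 2.1548.
By l'Huilier's theorem, tan(E/4) = √[tan(s/2) tan((s−a)/2) tan((s−b)/2) tan((s−c)/2)], giving spherical excess E = 0.3057 rad.
Area = E·R² = 0.3057 × (6371)² ≈ 12409749 km².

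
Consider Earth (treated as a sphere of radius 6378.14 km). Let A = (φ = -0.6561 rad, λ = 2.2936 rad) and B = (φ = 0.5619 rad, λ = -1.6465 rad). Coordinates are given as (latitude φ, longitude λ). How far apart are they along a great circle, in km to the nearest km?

15858 km

With latitudes φ₁ = -37.592°, φ₂ = 32.194° and longitude difference Δλ = 134.249°:
cos c = sin φ₁ sin φ₂ + cos φ₁ cos φ₂ cos Δλ = (-0.6100)(0.5328) + (0.7924)(0.8462)(-0.6978) = -0.79291,
so c = arccos(-0.79291) = 2.48637 rad.
Distance = R·c = 6378.14 × 2.4864 ≈ 15858 km.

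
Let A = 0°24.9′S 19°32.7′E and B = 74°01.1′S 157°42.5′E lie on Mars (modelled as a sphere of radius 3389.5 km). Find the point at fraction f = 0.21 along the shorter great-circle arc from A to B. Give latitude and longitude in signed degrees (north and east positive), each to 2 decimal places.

-21.32°, 23.73°

Central angle δ = 1.7703 rad. Interpolating on the sphere with fraction f = 0.21:
P = [sin((1−f)δ)·A + sin(fδ)·B] / sin δ = 1.0051·A + 0.3706·B in Cartesian coordinates,
giving P = (0.8528, 0.3750, -0.3636), i.e. latitude -21.32°, longitude 23.73°.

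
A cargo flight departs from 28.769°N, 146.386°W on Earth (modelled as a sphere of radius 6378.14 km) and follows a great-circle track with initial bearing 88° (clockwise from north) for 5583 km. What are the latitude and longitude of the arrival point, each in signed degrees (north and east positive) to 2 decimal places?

19.38°, -91.96°

Angular distance δ = d/R = 5583/6378.14 = 0.87533 rad; initial bearing θ = 1.5359 rad.
sin φ₂ = sin φ₁ cos δ + cos φ₁ sin δ cos θ = (0.4813)(0.6407) + (0.8766)(0.7678)(0.0349) = 0.3319, so φ₂ = 19.38°.
Δλ = atan2(sin θ sin δ cos φ₁, cos δ − sin φ₁ sin φ₂) = atan2(0.6726, 0.4810) = 54.428°.
λ₂ = -146.386° + 54.428° = -91.96°.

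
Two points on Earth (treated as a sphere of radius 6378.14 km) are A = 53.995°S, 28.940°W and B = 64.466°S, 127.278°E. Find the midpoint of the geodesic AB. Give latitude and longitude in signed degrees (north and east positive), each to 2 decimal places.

The central angle between A and B is δ = 1.0494 rad.
With f = 0.5, the slerp weights are sin((1−f)δ)/sin δ = 0.5777 and sin(fδ)/sin δ = 0.5777.
Weighted sum of the unit vectors: (0.5777)·(0.5144,-0.2845,-0.8090) + (0.5777)·(-0.2611,0.3430,-0.9023) = (0.1464, 0.0338, -0.9887).
Converting back: φ = atan2(z, √(x²+y²)) = -81.36°, λ = atan2(y, x) = 13.01°.

-81.36°, 13.01°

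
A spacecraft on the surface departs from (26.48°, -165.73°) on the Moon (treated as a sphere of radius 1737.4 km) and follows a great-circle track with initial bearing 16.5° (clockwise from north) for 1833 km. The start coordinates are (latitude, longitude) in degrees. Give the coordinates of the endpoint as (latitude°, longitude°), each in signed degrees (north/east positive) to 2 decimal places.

75.13°, -91.45°

Angular distance δ = d/R = 1833/1737.4 = 1.05502 rad; initial bearing θ = 0.2880 rad.
sin φ₂ = sin φ₁ cos δ + cos φ₁ sin δ cos θ = (0.4459)(0.4932) + (0.8951)(0.8699)(0.9588) = 0.9665, so φ₂ = 75.13°.
Δλ = atan2(sin θ sin δ cos φ₁, cos δ − sin φ₁ sin φ₂) = atan2(0.2211, 0.0623) = 74.277°.
λ₂ = -165.730° + 74.277° = -91.45°.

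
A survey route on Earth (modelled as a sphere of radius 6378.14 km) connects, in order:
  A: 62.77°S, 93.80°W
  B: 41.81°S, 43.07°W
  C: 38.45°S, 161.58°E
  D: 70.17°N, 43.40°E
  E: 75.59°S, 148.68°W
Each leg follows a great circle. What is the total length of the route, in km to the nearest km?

49149 km

Leg A→B: central angle 0.6289 rad, distance 4011.4 km.
Leg B→C: central angle 1.6870 rad, distance 10760.2 km.
Leg C→D: central angle 2.3609 rad, distance 15058.1 km.
Leg D→E: central angle 3.0289 rad, distance 19318.9 km.
Total: 4011.4 + 10760.2 + 15058.1 + 19318.9 ≈ 49149 km.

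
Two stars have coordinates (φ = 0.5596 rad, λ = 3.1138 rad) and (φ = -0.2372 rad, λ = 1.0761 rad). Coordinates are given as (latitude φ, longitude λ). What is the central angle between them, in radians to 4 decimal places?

2.0892 rad

Let φ₁ = 0.5596 rad, φ₂ = -0.2372 rad, and Δλ = -2.0377 rad.
cos c = sin φ₁ sin φ₂ + cos φ₁ cos φ₂ cos Δλ = (0.5308)(-0.2350) + (0.8475)(0.9720)(-0.4501) = -0.49552,
so c = arccos(-0.49552) = 2.08923 rad.
So the angular separation is 2.0892 rad.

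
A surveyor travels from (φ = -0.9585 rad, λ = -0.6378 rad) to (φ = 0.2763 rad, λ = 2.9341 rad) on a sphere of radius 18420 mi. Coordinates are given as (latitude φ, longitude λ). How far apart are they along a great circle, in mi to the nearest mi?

43894 mi

In radians: φ₁ = -0.9585, φ₂ = 0.2763, Δλ = -155.345° = -2.7113 rad.
cos c = sin φ₁ sin φ₂ + cos φ₁ cos φ₂ cos Δλ = (-0.8183)(0.2728) + (0.5747)(0.9621)(-0.9088) = -0.72578,
so c = arccos(-0.72578) = 2.38296 rad.
Distance = R·c = 18420 × 2.3830 ≈ 43894 mi.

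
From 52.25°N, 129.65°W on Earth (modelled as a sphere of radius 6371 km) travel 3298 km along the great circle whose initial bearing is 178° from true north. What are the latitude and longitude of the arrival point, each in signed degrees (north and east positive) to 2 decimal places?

22.60°, -128.58°

Angular distance δ = d/R = 3298/6371 = 0.51766 rad; initial bearing θ = 3.1067 rad.
sin φ₂ = sin φ₁ cos δ + cos φ₁ sin δ cos θ = (0.7907)(0.8690) + (0.6122)(0.4948)(-0.9994) = 0.3843, so φ₂ = 22.60°.
Δλ = atan2(sin θ sin δ cos φ₁, cos δ − sin φ₁ sin φ₂) = atan2(0.0106, 0.5651) = 1.072°.
λ₂ = -129.650° + 1.072° = -128.58°.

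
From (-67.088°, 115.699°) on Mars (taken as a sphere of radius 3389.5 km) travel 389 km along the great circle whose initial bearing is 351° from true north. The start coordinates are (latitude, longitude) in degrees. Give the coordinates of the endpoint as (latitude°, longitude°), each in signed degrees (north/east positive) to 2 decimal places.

Angular distance δ = d/R = 389/3389.5 = 0.11477 rad; initial bearing θ = 6.1261 rad.
sin φ₂ = sin φ₁ cos δ + cos φ₁ sin δ cos θ = (-0.9211)(0.9934) + (0.3893)(0.1145)(0.9877) = -0.8710, so φ₂ = -60.58°.
Δλ = atan2(sin θ sin δ cos φ₁, cos δ − sin φ₁ sin φ₂) = atan2(-0.0070, 0.1911) = -2.090°.
λ₂ = 115.699° − 2.090° = 113.61°.

-60.58°, 113.61°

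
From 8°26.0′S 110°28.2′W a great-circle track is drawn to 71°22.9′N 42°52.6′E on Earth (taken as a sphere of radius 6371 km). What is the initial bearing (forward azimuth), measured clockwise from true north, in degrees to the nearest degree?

9°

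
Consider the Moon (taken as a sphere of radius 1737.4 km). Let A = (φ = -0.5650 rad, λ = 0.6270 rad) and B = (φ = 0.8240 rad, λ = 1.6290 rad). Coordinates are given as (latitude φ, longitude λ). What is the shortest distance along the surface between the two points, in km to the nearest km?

2875 km

With latitudes φ₁ = -32.372°, φ₂ = 47.212° and longitude difference Δλ = 57.410°:
Haversine: a = sin²(Δφ/2) + cos φ₁ cos φ₂ sin²(Δλ/2) = 0.4096 + (0.8446)(0.6793)(0.2307) = 0.54195.
Central angle c = 2·arcsin(√a) = 1.65480 rad.
Distance = R·c = 1737.4 × 1.6548 ≈ 2875 km.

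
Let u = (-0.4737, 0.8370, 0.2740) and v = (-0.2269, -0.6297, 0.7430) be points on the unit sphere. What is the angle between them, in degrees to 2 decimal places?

u·v = -0.2160; |u| = 1.0000, |v| = 1.0000.
cos θ = (u·v)/(|u||v|) = -0.2160, so θ = 102.47°.

102.47°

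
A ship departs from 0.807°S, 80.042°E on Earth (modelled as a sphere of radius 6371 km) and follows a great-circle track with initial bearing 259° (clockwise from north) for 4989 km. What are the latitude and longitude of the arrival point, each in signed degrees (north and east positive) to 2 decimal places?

-8.31°, 35.63°

Angular distance δ = d/R = 4989/6371 = 0.78308 rad; initial bearing θ = 4.5204 rad.
sin φ₂ = sin φ₁ cos δ + cos φ₁ sin δ cos θ = (-0.0141)(0.7087) + (0.9999)(0.7055)(-0.1908) = -0.1446, so φ₂ = -8.31°.
Δλ = atan2(sin θ sin δ cos φ₁, cos δ − sin φ₁ sin φ₂) = atan2(-0.6924, 0.7067) = -44.416°.
λ₂ = 80.042° − 44.416° = 35.63°.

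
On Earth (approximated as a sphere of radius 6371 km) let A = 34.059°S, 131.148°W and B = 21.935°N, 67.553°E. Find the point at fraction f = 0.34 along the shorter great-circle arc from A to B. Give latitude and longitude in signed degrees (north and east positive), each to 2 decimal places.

-42.76°, 158.44°

The central angle between A and B is δ = 2.7851 rad.
With f = 0.34, the slerp weights are sin((1−f)δ)/sin δ = 2.7635 and sin(fδ)/sin δ = 2.3256.
Weighted sum of the unit vectors: (2.7635)·(-0.5451,-0.6238,-0.5600) + (2.3256)·(0.3542,0.8573,0.3736) = (-0.6828, 0.2698, -0.6790).
Converting back: φ = atan2(z, √(x²+y²)) = -42.76°, λ = atan2(y, x) = 158.44°.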